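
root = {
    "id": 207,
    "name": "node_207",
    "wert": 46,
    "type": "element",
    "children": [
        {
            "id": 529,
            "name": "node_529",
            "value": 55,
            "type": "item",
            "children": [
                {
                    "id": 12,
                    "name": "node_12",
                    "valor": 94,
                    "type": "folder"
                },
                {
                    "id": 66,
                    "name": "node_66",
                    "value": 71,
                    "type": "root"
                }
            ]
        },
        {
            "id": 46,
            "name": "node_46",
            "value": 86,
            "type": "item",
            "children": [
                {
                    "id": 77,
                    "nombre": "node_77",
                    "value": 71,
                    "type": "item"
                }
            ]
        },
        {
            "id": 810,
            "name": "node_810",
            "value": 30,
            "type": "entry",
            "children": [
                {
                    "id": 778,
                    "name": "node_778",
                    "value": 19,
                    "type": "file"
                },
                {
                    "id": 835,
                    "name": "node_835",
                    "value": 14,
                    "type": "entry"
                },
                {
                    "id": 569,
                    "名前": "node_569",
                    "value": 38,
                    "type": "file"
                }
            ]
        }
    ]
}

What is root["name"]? "node_207"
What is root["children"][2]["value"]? 30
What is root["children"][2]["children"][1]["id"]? 835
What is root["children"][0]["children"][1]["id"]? 66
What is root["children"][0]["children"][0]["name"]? "node_12"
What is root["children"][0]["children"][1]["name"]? "node_66"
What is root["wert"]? 46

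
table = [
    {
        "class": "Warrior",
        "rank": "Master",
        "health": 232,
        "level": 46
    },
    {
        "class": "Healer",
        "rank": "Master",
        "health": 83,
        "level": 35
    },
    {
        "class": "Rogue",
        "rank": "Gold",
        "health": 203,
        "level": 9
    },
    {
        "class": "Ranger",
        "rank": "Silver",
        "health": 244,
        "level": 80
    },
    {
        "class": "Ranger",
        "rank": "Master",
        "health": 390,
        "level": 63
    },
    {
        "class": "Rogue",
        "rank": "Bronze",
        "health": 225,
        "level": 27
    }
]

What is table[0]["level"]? 46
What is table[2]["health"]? 203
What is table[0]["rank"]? "Master"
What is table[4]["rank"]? "Master"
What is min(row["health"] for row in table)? 83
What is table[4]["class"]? "Ranger"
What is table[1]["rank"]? "Master"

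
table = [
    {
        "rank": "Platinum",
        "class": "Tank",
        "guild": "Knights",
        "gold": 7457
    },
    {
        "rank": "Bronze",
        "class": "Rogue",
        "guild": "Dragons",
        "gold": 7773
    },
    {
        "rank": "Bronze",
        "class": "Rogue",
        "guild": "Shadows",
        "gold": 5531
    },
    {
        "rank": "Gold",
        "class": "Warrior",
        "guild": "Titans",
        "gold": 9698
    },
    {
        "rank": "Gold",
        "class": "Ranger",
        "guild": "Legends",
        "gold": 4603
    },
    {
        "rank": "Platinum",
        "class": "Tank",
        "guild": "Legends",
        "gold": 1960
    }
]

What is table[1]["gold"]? 7773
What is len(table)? 6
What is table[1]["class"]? "Rogue"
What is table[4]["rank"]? "Gold"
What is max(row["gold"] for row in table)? 9698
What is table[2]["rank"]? "Bronze"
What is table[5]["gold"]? 1960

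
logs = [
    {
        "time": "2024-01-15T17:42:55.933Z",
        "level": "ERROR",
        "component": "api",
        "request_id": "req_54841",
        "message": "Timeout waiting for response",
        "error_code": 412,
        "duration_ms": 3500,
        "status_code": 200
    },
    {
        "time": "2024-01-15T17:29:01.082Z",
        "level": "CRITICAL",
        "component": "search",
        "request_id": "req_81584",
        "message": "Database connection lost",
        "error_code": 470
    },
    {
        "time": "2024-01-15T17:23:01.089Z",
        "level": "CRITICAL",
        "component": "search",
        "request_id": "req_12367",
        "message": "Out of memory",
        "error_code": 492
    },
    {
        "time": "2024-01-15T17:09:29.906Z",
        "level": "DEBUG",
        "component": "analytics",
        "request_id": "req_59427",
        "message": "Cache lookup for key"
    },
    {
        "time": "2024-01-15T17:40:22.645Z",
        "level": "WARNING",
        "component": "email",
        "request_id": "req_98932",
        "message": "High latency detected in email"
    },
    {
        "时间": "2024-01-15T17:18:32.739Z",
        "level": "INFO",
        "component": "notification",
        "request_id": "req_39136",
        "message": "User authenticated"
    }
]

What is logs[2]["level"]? "CRITICAL"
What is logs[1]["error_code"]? 470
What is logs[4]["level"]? "WARNING"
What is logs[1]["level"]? "CRITICAL"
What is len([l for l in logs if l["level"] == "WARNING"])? 1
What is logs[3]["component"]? "analytics"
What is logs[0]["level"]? "ERROR"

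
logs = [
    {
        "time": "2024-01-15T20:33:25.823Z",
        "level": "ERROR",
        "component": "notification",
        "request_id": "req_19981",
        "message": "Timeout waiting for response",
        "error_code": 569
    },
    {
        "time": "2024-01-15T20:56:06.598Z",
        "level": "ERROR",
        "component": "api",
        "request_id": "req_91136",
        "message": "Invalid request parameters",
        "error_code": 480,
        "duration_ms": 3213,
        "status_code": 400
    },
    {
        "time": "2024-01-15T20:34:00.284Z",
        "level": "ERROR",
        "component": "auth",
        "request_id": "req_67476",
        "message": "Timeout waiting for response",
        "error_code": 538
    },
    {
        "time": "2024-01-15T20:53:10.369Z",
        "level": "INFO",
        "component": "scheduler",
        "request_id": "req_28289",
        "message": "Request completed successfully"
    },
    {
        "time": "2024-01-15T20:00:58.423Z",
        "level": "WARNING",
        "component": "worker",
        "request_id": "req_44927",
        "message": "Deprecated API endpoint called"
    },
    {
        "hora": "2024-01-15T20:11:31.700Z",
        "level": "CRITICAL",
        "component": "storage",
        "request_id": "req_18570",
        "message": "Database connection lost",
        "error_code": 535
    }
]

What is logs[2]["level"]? "ERROR"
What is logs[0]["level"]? "ERROR"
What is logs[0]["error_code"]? 569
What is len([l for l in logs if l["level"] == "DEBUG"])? 0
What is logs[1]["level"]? "ERROR"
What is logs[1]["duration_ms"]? 3213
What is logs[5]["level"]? "CRITICAL"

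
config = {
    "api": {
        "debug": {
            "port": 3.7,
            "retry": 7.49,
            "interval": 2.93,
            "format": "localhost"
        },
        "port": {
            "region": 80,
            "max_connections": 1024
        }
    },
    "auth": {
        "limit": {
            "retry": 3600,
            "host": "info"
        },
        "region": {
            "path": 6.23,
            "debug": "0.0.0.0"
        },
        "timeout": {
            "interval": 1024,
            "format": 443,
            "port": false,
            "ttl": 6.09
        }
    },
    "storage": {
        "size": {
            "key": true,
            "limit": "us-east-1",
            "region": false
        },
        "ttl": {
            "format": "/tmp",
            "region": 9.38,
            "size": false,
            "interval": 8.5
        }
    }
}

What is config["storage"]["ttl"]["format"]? "/tmp"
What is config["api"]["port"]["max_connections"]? 1024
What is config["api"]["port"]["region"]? 80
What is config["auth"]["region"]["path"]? 6.23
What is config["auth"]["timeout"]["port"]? False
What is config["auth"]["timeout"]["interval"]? 1024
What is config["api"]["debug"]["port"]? 3.7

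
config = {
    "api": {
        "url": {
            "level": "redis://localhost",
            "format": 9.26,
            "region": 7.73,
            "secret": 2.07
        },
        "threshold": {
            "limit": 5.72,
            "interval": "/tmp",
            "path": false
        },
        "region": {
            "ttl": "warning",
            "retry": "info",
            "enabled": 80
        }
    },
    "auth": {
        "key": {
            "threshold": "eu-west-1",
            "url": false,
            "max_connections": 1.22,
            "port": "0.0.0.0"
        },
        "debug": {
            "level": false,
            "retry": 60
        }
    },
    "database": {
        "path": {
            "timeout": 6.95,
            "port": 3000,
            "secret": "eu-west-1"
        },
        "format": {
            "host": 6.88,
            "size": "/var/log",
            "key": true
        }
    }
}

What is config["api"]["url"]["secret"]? 2.07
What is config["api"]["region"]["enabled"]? 80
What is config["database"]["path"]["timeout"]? 6.95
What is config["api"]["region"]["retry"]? "info"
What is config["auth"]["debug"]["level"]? False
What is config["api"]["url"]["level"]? "redis://localhost"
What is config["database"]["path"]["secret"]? "eu-west-1"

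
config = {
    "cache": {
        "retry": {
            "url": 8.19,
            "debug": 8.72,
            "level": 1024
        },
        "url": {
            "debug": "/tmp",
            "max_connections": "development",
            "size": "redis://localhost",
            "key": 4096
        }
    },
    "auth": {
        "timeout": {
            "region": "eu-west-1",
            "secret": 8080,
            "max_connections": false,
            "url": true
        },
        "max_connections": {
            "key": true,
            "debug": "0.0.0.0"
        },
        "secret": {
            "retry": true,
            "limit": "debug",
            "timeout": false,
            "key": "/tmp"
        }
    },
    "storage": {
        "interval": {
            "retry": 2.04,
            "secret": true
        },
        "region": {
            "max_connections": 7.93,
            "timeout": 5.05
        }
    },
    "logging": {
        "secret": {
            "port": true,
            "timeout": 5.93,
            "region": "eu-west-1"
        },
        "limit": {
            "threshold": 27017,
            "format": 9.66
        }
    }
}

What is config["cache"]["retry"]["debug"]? 8.72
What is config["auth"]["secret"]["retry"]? True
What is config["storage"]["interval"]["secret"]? True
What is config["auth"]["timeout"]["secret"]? 8080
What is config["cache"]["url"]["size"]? "redis://localhost"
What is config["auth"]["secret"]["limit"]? "debug"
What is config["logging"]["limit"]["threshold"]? 27017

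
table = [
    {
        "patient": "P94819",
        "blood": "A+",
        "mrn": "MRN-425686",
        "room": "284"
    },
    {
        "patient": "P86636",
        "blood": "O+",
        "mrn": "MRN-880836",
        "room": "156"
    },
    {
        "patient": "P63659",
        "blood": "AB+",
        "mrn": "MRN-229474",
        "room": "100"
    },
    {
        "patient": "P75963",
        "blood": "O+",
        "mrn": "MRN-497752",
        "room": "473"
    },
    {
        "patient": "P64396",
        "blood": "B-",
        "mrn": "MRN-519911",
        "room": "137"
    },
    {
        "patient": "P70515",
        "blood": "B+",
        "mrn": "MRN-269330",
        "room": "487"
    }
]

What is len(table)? 6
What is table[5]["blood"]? "B+"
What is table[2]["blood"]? "AB+"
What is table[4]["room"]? "137"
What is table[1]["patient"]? "P86636"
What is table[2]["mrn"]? "MRN-229474"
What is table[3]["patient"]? "P75963"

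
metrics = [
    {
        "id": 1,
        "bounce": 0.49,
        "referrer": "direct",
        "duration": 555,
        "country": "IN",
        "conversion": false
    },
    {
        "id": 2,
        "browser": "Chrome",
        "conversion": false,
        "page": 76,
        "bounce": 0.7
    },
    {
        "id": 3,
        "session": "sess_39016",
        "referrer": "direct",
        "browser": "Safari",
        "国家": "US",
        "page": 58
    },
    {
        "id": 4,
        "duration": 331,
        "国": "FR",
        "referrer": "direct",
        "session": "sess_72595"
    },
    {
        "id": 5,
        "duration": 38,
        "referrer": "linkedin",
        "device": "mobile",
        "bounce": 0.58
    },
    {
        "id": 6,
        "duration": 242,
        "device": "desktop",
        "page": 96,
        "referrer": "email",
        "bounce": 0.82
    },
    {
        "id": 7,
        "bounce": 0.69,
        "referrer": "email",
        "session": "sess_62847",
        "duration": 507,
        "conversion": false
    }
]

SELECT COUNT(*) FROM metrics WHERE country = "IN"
1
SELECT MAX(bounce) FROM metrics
0.82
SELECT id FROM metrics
[1, 2, 3, 4, 5, 6, 7]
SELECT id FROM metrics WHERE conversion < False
[]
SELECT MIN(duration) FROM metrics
38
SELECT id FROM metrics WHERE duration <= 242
[5, 6]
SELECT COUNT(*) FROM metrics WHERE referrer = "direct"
3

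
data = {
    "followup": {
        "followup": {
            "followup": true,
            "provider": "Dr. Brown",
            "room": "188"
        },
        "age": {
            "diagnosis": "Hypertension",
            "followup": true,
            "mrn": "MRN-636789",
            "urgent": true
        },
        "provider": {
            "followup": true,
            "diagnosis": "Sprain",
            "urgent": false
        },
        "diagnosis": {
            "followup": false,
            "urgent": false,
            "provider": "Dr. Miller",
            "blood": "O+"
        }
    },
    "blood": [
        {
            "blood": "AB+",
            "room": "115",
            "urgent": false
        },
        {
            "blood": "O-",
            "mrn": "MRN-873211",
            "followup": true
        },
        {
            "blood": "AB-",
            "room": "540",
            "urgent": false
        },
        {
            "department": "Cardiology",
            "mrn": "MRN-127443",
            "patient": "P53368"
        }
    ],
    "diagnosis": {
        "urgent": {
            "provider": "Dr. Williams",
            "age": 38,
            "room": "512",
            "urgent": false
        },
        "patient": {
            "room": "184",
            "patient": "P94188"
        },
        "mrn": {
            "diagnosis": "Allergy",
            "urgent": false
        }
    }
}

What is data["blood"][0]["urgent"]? False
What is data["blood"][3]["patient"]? "P53368"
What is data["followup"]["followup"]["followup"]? True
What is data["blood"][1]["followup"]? True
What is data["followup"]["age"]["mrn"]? "MRN-636789"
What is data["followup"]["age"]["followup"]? True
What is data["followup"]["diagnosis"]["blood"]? "O+"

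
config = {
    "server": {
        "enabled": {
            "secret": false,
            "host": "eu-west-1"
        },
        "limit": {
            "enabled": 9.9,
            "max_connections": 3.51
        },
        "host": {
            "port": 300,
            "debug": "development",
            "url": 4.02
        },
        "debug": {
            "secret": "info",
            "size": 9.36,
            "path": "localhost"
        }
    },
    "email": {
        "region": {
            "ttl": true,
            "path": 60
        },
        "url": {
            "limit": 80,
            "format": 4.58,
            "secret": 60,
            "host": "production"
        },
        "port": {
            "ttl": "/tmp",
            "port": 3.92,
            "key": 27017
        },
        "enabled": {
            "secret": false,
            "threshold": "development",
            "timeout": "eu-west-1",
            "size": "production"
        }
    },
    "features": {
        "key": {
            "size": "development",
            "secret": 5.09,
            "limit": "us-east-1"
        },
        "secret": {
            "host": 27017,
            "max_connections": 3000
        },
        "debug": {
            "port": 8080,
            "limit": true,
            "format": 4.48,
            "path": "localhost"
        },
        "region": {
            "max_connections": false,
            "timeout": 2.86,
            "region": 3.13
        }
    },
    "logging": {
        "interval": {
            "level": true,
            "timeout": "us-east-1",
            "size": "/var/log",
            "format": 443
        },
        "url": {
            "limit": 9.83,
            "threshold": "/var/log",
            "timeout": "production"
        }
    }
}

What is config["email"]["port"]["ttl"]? "/tmp"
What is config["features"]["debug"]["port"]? 8080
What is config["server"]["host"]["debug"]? "development"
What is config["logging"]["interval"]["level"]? True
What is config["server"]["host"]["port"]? 300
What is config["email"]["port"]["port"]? 3.92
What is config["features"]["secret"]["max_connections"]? 3000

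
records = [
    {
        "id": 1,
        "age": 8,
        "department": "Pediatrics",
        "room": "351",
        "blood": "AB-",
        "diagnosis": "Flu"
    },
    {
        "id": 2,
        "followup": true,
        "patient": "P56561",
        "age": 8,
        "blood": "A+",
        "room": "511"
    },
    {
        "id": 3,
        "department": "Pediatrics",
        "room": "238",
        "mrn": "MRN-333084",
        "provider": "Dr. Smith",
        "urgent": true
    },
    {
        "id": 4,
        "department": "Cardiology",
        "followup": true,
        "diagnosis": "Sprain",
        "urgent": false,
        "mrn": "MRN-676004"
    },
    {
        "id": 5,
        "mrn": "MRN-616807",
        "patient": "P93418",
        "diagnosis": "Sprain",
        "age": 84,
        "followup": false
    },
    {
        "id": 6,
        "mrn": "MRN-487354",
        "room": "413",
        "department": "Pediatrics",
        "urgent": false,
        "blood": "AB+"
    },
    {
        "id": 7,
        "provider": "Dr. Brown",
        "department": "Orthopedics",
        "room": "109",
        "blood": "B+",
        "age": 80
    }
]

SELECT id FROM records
[1, 2, 3, 4, 5, 6, 7]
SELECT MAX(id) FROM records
7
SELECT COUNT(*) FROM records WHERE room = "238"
1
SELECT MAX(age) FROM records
84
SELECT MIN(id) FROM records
1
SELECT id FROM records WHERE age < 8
[]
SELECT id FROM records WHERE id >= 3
[3, 4, 5, 6, 7]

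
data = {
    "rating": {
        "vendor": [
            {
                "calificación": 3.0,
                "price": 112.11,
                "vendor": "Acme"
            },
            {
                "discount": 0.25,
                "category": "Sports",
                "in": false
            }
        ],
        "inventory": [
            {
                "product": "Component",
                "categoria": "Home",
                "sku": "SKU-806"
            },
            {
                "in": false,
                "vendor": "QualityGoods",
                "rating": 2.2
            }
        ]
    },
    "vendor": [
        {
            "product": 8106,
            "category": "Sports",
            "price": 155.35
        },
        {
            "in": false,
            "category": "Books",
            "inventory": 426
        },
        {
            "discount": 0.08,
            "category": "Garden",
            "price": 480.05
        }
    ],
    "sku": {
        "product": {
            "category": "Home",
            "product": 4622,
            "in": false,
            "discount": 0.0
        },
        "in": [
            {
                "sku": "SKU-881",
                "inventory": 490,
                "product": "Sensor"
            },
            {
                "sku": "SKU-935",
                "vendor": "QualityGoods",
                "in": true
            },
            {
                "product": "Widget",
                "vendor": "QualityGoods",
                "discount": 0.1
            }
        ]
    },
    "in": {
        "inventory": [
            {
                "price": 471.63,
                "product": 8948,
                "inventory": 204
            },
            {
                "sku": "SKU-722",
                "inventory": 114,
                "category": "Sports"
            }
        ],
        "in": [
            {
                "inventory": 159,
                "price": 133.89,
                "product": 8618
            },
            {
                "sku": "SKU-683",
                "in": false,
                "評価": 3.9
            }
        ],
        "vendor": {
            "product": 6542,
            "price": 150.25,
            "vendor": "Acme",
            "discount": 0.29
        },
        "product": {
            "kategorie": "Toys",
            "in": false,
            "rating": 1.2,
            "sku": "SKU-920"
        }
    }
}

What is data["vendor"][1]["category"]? "Books"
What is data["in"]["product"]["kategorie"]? "Toys"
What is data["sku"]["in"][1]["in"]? True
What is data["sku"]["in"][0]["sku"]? "SKU-881"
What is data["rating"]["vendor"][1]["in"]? False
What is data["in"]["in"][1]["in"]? False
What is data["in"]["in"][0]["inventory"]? 159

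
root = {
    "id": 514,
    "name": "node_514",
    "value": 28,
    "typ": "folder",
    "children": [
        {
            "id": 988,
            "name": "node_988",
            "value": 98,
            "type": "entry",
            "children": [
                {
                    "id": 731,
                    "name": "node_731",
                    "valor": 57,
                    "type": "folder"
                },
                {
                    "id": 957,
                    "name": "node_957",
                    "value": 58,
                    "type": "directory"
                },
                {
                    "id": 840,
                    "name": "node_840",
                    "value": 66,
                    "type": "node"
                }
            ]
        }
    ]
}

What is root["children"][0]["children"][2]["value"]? 66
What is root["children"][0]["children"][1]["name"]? "node_957"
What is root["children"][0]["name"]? "node_988"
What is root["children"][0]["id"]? 988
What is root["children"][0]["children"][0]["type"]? "folder"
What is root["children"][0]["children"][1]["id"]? 957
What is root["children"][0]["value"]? 98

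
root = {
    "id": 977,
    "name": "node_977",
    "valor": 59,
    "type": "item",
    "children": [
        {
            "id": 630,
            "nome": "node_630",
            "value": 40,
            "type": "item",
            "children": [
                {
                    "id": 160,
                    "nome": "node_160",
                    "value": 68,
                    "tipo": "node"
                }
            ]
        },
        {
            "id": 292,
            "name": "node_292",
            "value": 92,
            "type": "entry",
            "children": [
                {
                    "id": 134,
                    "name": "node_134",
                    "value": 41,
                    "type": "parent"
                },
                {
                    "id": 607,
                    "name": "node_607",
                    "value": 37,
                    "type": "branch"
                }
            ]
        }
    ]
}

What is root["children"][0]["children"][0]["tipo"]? "node"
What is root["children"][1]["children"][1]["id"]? 607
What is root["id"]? 977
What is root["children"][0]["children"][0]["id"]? 160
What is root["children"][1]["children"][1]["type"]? "branch"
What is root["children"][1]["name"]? "node_292"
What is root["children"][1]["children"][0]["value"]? 41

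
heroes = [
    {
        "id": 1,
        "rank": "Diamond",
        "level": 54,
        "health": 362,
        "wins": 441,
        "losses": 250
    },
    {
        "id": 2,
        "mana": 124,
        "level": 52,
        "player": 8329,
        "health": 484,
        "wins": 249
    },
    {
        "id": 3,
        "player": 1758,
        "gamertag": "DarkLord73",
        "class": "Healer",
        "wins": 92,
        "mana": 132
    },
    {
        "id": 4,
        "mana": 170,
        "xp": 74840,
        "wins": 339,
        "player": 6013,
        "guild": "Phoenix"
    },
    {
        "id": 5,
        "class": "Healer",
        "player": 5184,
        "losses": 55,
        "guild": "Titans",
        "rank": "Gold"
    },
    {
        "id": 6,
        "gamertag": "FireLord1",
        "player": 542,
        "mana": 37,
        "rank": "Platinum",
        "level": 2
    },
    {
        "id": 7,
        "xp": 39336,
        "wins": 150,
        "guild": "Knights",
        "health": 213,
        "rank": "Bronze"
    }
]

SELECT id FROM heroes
[1, 2, 3, 4, 5, 6, 7]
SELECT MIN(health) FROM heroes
213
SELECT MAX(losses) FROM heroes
250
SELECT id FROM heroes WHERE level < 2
[]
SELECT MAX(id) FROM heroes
7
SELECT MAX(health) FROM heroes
484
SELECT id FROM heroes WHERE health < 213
[]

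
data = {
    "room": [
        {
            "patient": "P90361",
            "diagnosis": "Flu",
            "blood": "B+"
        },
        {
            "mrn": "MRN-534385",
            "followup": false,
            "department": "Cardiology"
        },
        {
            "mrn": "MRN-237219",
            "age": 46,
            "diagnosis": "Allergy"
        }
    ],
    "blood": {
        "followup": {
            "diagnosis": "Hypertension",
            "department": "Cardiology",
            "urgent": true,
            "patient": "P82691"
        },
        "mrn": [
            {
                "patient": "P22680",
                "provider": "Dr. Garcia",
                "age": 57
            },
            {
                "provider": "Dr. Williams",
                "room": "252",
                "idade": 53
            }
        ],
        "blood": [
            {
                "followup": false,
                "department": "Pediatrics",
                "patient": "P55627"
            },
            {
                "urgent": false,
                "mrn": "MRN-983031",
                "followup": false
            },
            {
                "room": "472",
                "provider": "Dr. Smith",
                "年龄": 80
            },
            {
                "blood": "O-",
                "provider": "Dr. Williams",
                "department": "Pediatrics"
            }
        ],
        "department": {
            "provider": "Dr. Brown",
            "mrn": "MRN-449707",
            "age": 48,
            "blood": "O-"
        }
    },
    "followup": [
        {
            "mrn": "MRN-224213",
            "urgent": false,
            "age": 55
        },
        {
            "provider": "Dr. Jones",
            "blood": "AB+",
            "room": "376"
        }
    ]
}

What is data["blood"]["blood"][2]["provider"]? "Dr. Smith"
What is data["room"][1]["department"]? "Cardiology"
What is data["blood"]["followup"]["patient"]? "P82691"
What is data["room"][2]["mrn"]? "MRN-237219"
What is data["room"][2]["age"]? 46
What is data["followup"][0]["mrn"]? "MRN-224213"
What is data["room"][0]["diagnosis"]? "Flu"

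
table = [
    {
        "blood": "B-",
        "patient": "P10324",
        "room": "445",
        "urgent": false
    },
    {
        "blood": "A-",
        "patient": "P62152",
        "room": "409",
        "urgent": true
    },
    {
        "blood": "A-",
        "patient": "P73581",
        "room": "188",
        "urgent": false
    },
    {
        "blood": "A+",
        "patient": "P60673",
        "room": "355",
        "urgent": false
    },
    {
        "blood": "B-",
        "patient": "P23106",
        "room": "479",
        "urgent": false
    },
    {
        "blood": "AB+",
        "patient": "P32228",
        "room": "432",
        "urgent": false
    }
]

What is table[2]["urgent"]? False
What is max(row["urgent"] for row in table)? True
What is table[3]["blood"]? "A+"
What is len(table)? 6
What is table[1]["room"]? "409"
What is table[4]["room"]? "479"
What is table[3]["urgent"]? False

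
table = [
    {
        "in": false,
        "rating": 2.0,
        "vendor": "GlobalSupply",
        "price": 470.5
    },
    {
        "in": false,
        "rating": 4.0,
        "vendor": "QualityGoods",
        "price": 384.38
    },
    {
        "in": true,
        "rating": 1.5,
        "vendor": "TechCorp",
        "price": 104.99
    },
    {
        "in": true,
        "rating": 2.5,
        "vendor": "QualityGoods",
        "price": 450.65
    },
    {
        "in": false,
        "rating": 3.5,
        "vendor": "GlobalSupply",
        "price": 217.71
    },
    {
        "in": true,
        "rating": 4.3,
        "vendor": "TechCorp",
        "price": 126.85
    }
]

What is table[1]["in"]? False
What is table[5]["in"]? True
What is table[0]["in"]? False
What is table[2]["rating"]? 1.5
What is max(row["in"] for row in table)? True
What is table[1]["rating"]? 4.0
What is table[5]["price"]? 126.85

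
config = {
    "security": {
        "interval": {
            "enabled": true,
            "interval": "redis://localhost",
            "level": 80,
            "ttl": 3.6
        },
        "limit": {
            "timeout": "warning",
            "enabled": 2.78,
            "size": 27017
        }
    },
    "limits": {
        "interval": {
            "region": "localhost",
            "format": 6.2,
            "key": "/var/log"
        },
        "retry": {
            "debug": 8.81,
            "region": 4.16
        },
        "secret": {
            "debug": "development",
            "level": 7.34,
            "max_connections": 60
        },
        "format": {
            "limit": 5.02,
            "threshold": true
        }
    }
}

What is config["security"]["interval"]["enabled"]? True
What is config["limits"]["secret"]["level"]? 7.34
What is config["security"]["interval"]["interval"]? "redis://localhost"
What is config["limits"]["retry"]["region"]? 4.16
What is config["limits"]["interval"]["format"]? 6.2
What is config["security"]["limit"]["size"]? 27017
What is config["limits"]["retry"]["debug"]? 8.81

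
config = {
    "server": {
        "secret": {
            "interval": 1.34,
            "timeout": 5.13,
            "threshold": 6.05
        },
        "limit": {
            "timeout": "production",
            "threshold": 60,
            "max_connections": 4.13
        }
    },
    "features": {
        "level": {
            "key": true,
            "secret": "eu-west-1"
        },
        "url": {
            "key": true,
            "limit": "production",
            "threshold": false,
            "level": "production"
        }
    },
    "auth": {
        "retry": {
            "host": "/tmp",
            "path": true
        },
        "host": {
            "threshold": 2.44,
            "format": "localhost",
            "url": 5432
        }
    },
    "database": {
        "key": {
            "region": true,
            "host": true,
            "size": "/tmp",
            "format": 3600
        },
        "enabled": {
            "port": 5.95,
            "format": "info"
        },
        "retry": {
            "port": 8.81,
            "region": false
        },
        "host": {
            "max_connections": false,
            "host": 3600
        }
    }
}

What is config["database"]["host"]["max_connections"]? False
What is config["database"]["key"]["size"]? "/tmp"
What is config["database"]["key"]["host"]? True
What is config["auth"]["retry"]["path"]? True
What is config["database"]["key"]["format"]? 3600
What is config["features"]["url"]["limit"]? "production"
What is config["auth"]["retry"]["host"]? "/tmp"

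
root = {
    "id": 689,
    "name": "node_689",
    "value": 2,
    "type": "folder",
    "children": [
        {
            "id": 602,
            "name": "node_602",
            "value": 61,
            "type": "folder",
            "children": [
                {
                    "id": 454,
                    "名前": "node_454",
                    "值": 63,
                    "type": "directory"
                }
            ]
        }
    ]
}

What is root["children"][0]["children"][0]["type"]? "directory"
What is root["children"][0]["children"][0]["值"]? 63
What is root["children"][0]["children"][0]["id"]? 454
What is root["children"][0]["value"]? 61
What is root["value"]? 2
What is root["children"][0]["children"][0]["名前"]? "node_454"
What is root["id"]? 689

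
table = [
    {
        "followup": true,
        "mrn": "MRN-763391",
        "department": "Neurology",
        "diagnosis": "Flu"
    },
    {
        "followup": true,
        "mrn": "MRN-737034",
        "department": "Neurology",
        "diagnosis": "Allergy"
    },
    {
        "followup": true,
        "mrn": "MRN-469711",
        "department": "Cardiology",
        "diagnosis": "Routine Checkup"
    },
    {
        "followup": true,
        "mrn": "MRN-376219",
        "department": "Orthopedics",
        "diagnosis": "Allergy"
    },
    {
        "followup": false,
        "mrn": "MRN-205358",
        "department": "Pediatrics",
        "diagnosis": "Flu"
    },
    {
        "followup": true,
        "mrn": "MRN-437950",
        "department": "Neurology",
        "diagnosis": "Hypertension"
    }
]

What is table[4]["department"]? "Pediatrics"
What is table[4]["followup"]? False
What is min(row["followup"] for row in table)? False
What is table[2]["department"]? "Cardiology"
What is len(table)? 6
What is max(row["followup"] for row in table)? True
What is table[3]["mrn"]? "MRN-376219"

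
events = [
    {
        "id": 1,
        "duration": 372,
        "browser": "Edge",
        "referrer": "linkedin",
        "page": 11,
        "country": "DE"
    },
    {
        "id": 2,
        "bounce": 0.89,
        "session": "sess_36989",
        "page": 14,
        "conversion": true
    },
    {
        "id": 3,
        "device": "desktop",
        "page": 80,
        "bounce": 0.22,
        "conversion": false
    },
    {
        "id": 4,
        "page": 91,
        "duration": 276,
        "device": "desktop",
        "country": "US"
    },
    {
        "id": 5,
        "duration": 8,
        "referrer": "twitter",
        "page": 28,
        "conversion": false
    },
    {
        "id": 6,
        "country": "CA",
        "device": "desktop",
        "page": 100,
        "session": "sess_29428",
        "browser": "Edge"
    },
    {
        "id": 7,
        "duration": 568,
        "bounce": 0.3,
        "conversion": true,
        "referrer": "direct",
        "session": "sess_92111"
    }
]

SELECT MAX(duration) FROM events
568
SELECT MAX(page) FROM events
100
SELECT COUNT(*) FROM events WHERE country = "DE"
1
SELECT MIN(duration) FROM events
8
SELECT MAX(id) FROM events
7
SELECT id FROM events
[1, 2, 3, 4, 5, 6, 7]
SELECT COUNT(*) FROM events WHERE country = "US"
1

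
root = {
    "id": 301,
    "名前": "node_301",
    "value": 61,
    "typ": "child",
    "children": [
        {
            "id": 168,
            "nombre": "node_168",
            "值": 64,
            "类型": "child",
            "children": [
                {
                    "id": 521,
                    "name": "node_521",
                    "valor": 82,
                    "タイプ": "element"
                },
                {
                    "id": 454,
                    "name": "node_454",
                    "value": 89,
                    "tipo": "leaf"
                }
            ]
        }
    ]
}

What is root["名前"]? "node_301"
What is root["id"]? 301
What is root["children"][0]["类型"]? "child"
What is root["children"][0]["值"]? 64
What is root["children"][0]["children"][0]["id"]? 521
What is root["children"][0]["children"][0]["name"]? "node_521"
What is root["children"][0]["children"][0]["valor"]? 82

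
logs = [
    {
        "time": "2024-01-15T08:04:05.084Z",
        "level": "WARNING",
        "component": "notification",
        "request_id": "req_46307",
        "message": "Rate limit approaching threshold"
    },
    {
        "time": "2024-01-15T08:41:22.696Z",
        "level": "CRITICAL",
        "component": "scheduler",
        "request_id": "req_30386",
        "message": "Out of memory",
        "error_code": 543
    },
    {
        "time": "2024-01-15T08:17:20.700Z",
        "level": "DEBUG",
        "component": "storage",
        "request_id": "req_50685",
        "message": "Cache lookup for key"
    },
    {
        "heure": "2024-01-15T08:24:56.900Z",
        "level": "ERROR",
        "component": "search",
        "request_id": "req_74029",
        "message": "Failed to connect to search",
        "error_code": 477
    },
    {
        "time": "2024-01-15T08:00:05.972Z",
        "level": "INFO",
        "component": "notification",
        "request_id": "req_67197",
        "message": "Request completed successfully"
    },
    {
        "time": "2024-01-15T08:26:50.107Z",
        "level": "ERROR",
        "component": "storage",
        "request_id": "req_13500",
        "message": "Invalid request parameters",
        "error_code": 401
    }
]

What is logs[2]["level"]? "DEBUG"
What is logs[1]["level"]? "CRITICAL"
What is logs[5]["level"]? "ERROR"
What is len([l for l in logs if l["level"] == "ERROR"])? 2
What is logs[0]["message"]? "Rate limit approaching threshold"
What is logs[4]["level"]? "INFO"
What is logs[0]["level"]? "WARNING"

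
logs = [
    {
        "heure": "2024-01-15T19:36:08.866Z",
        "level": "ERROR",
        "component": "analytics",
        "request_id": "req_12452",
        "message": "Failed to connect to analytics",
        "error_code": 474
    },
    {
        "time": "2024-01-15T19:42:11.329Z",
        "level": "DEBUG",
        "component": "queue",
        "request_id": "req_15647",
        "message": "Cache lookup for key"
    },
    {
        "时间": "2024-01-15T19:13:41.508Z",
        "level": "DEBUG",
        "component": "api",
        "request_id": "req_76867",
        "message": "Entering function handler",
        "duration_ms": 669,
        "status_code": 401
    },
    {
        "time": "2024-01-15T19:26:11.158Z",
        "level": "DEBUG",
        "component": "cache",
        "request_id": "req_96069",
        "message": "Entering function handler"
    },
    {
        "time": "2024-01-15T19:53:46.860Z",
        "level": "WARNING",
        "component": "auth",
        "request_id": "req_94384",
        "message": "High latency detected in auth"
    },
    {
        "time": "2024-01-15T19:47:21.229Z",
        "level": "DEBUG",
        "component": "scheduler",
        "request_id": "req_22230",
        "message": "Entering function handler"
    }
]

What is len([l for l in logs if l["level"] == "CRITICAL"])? 0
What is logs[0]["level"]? "ERROR"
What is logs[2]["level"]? "DEBUG"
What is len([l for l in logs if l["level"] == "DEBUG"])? 4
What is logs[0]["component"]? "analytics"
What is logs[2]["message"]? "Entering function handler"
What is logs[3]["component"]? "cache"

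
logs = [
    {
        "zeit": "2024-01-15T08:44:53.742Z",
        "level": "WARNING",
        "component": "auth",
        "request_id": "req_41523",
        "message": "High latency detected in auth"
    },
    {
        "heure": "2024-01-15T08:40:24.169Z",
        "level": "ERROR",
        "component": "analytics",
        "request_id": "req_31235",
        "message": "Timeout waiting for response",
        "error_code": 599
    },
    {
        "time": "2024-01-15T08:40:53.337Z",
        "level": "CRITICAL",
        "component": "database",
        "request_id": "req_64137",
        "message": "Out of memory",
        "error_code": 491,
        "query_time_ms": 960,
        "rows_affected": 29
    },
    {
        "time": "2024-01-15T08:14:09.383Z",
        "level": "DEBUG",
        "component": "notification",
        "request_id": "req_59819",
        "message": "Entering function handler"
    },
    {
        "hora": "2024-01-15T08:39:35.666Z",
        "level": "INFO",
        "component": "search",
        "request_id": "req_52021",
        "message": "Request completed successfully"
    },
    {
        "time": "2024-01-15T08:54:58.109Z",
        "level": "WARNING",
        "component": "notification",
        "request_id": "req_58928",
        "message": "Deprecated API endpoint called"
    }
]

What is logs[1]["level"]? "ERROR"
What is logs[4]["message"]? "Request completed successfully"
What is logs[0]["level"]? "WARNING"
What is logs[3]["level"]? "DEBUG"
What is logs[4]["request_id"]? "req_52021"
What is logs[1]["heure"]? "2024-01-15T08:40:24.169Z"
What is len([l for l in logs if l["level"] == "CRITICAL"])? 1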